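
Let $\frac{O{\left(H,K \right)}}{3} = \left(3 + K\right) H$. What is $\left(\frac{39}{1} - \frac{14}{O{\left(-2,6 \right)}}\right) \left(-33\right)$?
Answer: $- \frac{11660}{9} \approx -1295.6$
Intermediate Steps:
$O{\left(H,K \right)} = 3 H \left(3 + K\right)$ ($O{\left(H,K \right)} = 3 \left(3 + K\right) H = 3 H \left(3 + K\right)$)
$\left(\frac{39}{1} - \frac{14}{O{\left(-2,6 \right)}}\right) \left(-33\right) = \left(\frac{39}{1} - \frac{14}{3 \left(-2\right) \left(3 + 6\right)}\right) \left(-33\right) = \left(39 \cdot 1 - \frac{14}{3 \left(-2\right) 9}\right) \left(-33\right) = \left(39 - \frac{14}{-54}\right) \left(-33\right) = \left(39 - - \frac{7}{27}\right) \left(-33\right) = \left(39 + \frac{7}{27}\right) \left(-33\right) = \frac{1060}{27} \left(-33\right) = - \frac{11660}{9}$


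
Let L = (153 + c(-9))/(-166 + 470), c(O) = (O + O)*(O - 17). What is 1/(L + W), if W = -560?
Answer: -304/169619 ≈ -0.0017923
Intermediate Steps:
c(O) = 2*O*(-17 + O) (c(O) = (2*O)*(-17 + O) = 2*O*(-17 + O))
L = 621/304 (L = (153 + 2*(-9)*(-17 - 9))/(-166 + 470) = (153 + 2*(-9)*(-26))/304 = (153 + 468)*(1/304) = 621*(1/304) = 621/304 ≈ 2.0428)
1/(L + W) = 1/(621/304 - 560) = 1/(-169619/304) = -304/169619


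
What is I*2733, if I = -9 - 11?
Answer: -54660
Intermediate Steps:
I = -20
I*2733 = -20*2733 = -54660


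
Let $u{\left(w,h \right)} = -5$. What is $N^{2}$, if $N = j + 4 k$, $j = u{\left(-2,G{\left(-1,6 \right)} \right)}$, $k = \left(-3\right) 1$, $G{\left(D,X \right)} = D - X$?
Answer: $289$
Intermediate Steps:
$k = -3$
$j = -5$
$N = -17$ ($N = -5 + 4 \left(-3\right) = -5 - 12 = -17$)
$N^{2} = \left(-17\right)^{2} = 289$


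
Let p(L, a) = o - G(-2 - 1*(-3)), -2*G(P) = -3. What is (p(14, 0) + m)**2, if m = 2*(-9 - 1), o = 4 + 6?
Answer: 529/4 ≈ 132.25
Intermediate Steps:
o = 10
G(P) = 3/2 (G(P) = -1/2*(-3) = 3/2)
p(L, a) = 17/2 (p(L, a) = 10 - 1*3/2 = 10 - 3/2 = 17/2)
m = -20 (m = 2*(-10) = -20)
(p(14, 0) + m)**2 = (17/2 - 20)**2 = (-23/2)**2 = 529/4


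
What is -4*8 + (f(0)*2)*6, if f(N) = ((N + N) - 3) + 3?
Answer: -32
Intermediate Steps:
f(N) = 2*N (f(N) = (2*N - 3) + 3 = (-3 + 2*N) + 3 = 2*N)
-4*8 + (f(0)*2)*6 = -4*8 + ((2*0)*2)*6 = -32 + (0*2)*6 = -32 + 0*6 = -32 + 0 = -32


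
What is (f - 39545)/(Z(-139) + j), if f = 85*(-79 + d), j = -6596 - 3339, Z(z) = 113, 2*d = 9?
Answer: 30585/6548 ≈ 4.6709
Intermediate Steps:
d = 9/2 (d = (1/2)*9 = 9/2 ≈ 4.5000)
j = -9935
f = -12665/2 (f = 85*(-79 + 9/2) = 85*(-149/2) = -12665/2 ≈ -6332.5)
(f - 39545)/(Z(-139) + j) = (-12665/2 - 39545)/(113 - 9935) = -91755/2/(-9822) = -91755/2*(-1/9822) = 30585/6548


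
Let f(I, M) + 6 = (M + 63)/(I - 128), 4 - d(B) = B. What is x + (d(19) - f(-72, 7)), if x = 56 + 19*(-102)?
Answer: -37813/20 ≈ -1890.7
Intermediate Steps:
d(B) = 4 - B
f(I, M) = -6 + (63 + M)/(-128 + I) (f(I, M) = -6 + (M + 63)/(I - 128) = -6 + (63 + M)/(-128 + I))
x = -1882 (x = 56 - 1938 = -1882)
x + (d(19) - f(-72, 7)) = -1882 + ((4 - 1*19) - (831 + 7 - 6*(-72))/(-128 - 72)) = -1882 + ((4 - 19) - (831 + 7 + 432)/(-200)) = -1882 + (-15 - (-1)*1270/200) = -1882 + (-15 - 1*(-127/20)) = -1882 + (-15 + 127/20) = -1882 - 173/20 = -37813/20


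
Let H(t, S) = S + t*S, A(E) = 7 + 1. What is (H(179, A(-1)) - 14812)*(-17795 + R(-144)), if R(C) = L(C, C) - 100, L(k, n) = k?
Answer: 241217508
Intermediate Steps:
A(E) = 8
R(C) = -100 + C (R(C) = C - 100 = -100 + C)
H(t, S) = S + S*t
(H(179, A(-1)) - 14812)*(-17795 + R(-144)) = (8*(1 + 179) - 14812)*(-17795 + (-100 - 144)) = (8*180 - 14812)*(-17795 - 244) = (1440 - 14812)*(-18039) = -13372*(-18039) = 241217508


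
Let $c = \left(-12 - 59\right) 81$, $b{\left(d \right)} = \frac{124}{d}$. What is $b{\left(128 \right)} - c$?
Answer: $\frac{184063}{32} \approx 5752.0$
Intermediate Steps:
$c = -5751$ ($c = \left(-71\right) 81 = -5751$)
$b{\left(128 \right)} - c = \frac{124}{128} - -5751 = 124 \cdot \frac{1}{128} + 5751 = \frac{31}{32} + 5751 = \frac{184063}{32}$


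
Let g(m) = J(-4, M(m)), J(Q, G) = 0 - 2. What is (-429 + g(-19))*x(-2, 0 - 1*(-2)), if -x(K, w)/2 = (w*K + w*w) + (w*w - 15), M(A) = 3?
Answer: -9482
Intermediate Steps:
J(Q, G) = -2
x(K, w) = 30 - 4*w**2 - 2*K*w (x(K, w) = -2*((w*K + w*w) + (w*w - 15)) = -2*((K*w + w**2) + (w**2 - 15)) = -2*((w**2 + K*w) + (-15 + w**2)) = -2*(-15 + 2*w**2 + K*w) = 30 - 4*w**2 - 2*K*w)
g(m) = -2
(-429 + g(-19))*x(-2, 0 - 1*(-2)) = (-429 - 2)*(30 - 4*(0 - 1*(-2))**2 - 2*(-2)*(0 - 1*(-2))) = -431*(30 - 4*(0 + 2)**2 - 2*(-2)*(0 + 2)) = -431*(30 - 4*2**2 - 2*(-2)*2) = -431*(30 - 4*4 + 8) = -431*(30 - 16 + 8) = -431*22 = -9482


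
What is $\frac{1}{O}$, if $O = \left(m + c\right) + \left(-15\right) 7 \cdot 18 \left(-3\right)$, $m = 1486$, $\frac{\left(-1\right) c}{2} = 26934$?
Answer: $- \frac{1}{46712} \approx -2.1408 \cdot 10^{-5}$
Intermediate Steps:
$c = -53868$ ($c = \left(-2\right) 26934 = -53868$)
$O = -46712$ ($O = \left(1486 - 53868\right) + \left(-15\right) 7 \cdot 18 \left(-3\right) = -52382 + \left(-105\right) 18 \left(-3\right) = -52382 - -5670 = -52382 + 5670 = -46712$)
$\frac{1}{O} = \frac{1}{-46712} = - \frac{1}{46712}$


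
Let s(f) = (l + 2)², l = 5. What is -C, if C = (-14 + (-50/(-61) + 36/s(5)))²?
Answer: -1383840000/8934121 ≈ -154.89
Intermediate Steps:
s(f) = 49 (s(f) = (5 + 2)² = 7² = 49)
C = 1383840000/8934121 (C = (-14 + (-50/(-61) + 36/49))² = (-14 + (-50*(-1/61) + 36*(1/49)))² = (-14 + (50/61 + 36/49))² = (-14 + 4646/2989)² = (-37200/2989)² = 1383840000/8934121 ≈ 154.89)
-C = -1*1383840000/8934121 = -1383840000/8934121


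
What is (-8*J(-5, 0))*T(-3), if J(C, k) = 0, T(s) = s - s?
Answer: 0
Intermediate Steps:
T(s) = 0
(-8*J(-5, 0))*T(-3) = -8*0*0 = 0*0 = 0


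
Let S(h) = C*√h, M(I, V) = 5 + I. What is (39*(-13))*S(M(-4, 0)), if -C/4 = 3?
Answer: 6084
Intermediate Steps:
C = -12 (C = -4*3 = -12)
S(h) = -12*√h
(39*(-13))*S(M(-4, 0)) = (39*(-13))*(-12*√(5 - 4)) = -(-6084)*√1 = -(-6084) = -507*(-12) = 6084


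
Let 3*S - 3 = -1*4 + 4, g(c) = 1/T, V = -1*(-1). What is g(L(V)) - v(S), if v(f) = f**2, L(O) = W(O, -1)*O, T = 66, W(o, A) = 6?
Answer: -65/66 ≈ -0.98485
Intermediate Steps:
V = 1
L(O) = 6*O
g(c) = 1/66
S = 1 (S = 1 + (-1*4 + 4)/3 = 1 + (-4 + 4)/3 = 1 + (1/3)*0 = 1 + 0 = 1)
g(L(V)) - v(S) = 1/66 - 1*1**2 = 1/66 - 1*1 = 1/66 - 1 = -65/66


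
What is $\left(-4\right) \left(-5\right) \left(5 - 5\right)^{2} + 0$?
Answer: $0$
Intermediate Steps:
$\left(-4\right) \left(-5\right) \left(5 - 5\right)^{2} + 0 = 20 \cdot 0^{2} + 0 = 20 \cdot 0 + 0 = 0 + 0 = 0$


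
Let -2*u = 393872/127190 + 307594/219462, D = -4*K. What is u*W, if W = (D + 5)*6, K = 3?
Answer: 397350689/4206355 ≈ 94.464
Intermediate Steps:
D = -12 (D = -4*3 = -12)
u = -397350689/176666910 (u = -(393872/127190 + 307594/219462)/2 = -(393872*(1/127190) + 307594*(1/219462))/2 = -(196936/63595 + 153797/109731)/2 = -1/2*397350689/88333455 = -397350689/176666910 ≈ -2.2492)
W = -42 (W = (-12 + 5)*6 = -7*6 = -42)
u*W = -397350689/176666910*(-42) = 397350689/4206355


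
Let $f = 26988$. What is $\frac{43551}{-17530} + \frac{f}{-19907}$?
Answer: $- \frac{1340069397}{348969710} \approx -3.8401$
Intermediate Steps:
$\frac{43551}{-17530} + \frac{f}{-19907} = \frac{43551}{-17530} + \frac{26988}{-19907} = 43551 \left(- \frac{1}{17530}\right) + 26988 \left(- \frac{1}{19907}\right) = - \frac{43551}{17530} - \frac{26988}{19907} = - \frac{1340069397}{348969710}$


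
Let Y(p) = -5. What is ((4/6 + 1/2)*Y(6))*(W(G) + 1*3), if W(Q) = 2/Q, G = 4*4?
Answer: -875/48 ≈ -18.229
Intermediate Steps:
G = 16
((4/6 + 1/2)*Y(6))*(W(G) + 1*3) = ((4/6 + 1/2)*(-5))*(2/16 + 1*3) = ((4*(⅙) + 1*(½))*(-5))*(2*(1/16) + 3) = ((⅔ + ½)*(-5))*(⅛ + 3) = ((7/6)*(-5))*(25/8) = -35/6*25/8 = -875/48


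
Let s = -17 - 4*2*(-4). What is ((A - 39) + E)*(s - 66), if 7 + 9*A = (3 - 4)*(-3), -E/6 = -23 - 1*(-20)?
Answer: 3281/3 ≈ 1093.7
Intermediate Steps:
E = 18 (E = -6*(-23 - 1*(-20)) = -6*(-23 + 20) = -6*(-3) = 18)
s = 15 (s = -17 - 8*(-4) = -17 - 1*(-32) = -17 + 32 = 15)
A = -4/9 (A = -7/9 + ((3 - 4)*(-3))/9 = -7/9 + (-1*(-3))/9 = -7/9 + (⅑)*3 = -7/9 + ⅓ = -4/9 ≈ -0.44444)
((A - 39) + E)*(s - 66) = ((-4/9 - 39) + 18)*(15 - 66) = (-355/9 + 18)*(-51) = -193/9*(-51) = 3281/3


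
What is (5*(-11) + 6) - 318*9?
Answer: -2911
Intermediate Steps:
(5*(-11) + 6) - 318*9 = (-55 + 6) - 2862 = -49 - 2862 = -2911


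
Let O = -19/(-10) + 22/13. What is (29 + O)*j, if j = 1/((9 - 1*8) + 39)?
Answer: 4237/5200 ≈ 0.81481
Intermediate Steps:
O = 467/130 (O = -19*(-⅒) + 22*(1/13) = 19/10 + 22/13 = 467/130 ≈ 3.5923)
j = 1/40 (j = 1/((9 - 8) + 39) = 1/(1 + 39) = 1/40 ≈ 0.025000)
(29 + O)*j = (29 + 467/130)*(1/40) = (4237/130)*(1/40) = 4237/5200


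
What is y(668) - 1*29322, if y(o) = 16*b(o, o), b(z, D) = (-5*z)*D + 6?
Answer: -35727146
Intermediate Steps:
b(z, D) = 6 - 5*D*z (b(z, D) = -5*D*z + 6 = 6 - 5*D*z)
y(o) = 96 - 80*o² (y(o) = 16*(6 - 5*o*o) = 16*(6 - 5*o²) = 96 - 80*o²)
y(668) - 1*29322 = (96 - 80*668²) - 1*29322 = (96 - 80*446224) - 29322 = (96 - 35697920) - 29322 = -35697824 - 29322 = -35727146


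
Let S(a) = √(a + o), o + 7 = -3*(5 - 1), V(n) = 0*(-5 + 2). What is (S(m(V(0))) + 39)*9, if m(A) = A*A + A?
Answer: 351 + 9*I*√19 ≈ 351.0 + 39.23*I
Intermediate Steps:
V(n) = 0 (V(n) = 0*(-3) = 0)
m(A) = A + A² (m(A) = A² + A = A + A²)
o = -19 (o = -7 - 3*(5 - 1) = -7 - 3*4 = -7 - 12 = -19)
S(a) = √(-19 + a) (S(a) = √(a - 19) = √(-19 + a))
(S(m(V(0))) + 39)*9 = (√(-19 + 0*(1 + 0)) + 39)*9 = (√(-19 + 0*1) + 39)*9 = (√(-19 + 0) + 39)*9 = (√(-19) + 39)*9 = (I*√19 + 39)*9 = (39 + I*√19)*9 = 351 + 9*I*√19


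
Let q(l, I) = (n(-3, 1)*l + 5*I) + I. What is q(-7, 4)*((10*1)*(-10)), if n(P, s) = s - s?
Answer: -2400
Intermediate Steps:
n(P, s) = 0
q(l, I) = 6*I (q(l, I) = (0*l + 5*I) + I = (0 + 5*I) + I = 5*I + I = 6*I)
q(-7, 4)*((10*1)*(-10)) = (6*4)*((10*1)*(-10)) = 24*(10*(-10)) = 24*(-100) = -2400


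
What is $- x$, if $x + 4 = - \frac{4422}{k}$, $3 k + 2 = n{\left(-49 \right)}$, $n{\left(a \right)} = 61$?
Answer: $\frac{13502}{59} \approx 228.85$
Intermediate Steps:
$k = \frac{59}{3}$ ($k = - \frac{2}{3} + \frac{1}{3} \cdot 61 = - \frac{2}{3} + \frac{61}{3} = \frac{59}{3} \approx 19.667$)
$x = - \frac{13502}{59}$ ($x = -4 - \frac{4422}{\frac{59}{3}} = -4 - \frac{13266}{59} = - \frac{13502}{59} \approx -228.85$)
$- x = \left(-1\right) \left(- \frac{13502}{59}\right) = \frac{13502}{59}$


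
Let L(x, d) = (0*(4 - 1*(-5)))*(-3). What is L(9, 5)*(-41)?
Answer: 0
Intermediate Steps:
L(x, d) = 0 (L(x, d) = (0*(4 + 5))*(-3) = (0*9)*(-3) = 0*(-3) = 0)
L(9, 5)*(-41) = 0*(-41) = 0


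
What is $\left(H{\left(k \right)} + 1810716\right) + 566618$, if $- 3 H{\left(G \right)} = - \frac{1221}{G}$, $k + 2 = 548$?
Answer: $\frac{1298024771}{546} \approx 2.3773 \cdot 10^{6}$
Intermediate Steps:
$k = 546$ ($k = -2 + 548 = 546$)
$H{\left(G \right)} = \frac{407}{G}$ ($H{\left(G \right)} = - \frac{\left(-1221\right) \frac{1}{G}}{3} = \frac{407}{G}$)
$\left(H{\left(k \right)} + 1810716\right) + 566618 = \left(\frac{407}{546} + 1810716\right) + 566618 = \frac{988651343}{546} + 566618 = \frac{1298024771}{546}$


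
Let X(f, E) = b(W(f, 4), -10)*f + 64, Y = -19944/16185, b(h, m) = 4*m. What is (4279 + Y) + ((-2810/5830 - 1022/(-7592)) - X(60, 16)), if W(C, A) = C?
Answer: 83204367599/12581140 ≈ 6613.4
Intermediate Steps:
Y = -6648/5395 (Y = -19944*1/16185 = -6648/5395 ≈ -1.2323)
X(f, E) = 64 - 40*f (X(f, E) = (4*(-10))*f + 64 = -40*f + 64 = 64 - 40*f)
(4279 + Y) + ((-2810/5830 - 1022/(-7592)) - X(60, 16)) = (4279 - 6648/5395) + ((-2810/5830 - 1022/(-7592)) - (64 - 40*60)) = 23078557/5395 + ((-2810*1/5830 - 1022*(-1/7592)) - (64 - 2400)) = 23078557/5395 + ((-281/583 + 7/52) - 1*(-2336)) = 23078557/5395 + (-10531/30316 + 2336) = 23078557/5395 + 70807645/30316 = 83204367599/12581140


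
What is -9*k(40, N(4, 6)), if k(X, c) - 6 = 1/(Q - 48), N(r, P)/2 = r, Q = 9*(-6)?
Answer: -1833/34 ≈ -53.912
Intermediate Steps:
Q = -54
N(r, P) = 2*r
k(X, c) = 611/102 (k(X, c) = 6 + 1/(-54 - 48) = 6 + 1/(-102) = 6 - 1/102 = 611/102)
-9*k(40, N(4, 6)) = -9*611/102 = -1833/34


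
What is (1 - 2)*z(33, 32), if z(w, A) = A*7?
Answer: -224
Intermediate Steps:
z(w, A) = 7*A
(1 - 2)*z(33, 32) = (1 - 2)*(7*32) = -1*224 = -224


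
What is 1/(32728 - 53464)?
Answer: -1/20736 ≈ -4.8225e-5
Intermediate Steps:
1/(32728 - 53464) = 1/(-20736) = -1/20736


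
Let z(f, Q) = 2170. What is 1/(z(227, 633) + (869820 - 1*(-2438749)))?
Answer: 1/3310739 ≈ 3.0205e-7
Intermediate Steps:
1/(z(227, 633) + (869820 - 1*(-2438749))) = 1/(2170 + (869820 - 1*(-2438749))) = 1/(2170 + (869820 + 2438749)) = 1/(2170 + 3308569) = 1/3310739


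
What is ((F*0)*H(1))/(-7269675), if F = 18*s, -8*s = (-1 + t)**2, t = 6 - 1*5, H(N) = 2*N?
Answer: 0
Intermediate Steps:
t = 1 (t = 6 - 5 = 1)
s = 0 (s = -(-1 + 1)**2/8 = -1/8*0**2 = -1/8*0 = 0)
F = 0 (F = 18*0 = 0)
((F*0)*H(1))/(-7269675) = ((0*0)*(2*1))/(-7269675) = (0*2)*(-1/7269675) = 0*(-1/7269675) = 0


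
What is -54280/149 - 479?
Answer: -125651/149 ≈ -843.29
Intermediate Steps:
-54280/149 - 479 = -125651/149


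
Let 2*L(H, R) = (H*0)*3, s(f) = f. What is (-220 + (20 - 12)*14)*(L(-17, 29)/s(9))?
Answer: 0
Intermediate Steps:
L(H, R) = 0 (L(H, R) = ((H*0)*3)/2 = (0*3)/2 = (1/2)*0 = 0)
(-220 + (20 - 12)*14)*(L(-17, 29)/s(9)) = (-220 + (20 - 12)*14)*(0/9) = (-220 + 8*14)*(0*(1/9)) = (-220 + 112)*0 = -108*0 = 0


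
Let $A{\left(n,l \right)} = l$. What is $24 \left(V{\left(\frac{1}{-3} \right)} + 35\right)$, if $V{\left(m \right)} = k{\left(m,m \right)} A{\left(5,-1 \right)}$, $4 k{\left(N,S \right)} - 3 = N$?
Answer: $824$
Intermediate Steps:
$k{\left(N,S \right)} = \frac{3}{4} + \frac{N}{4}$
$V{\left(m \right)} = - \frac{3}{4} - \frac{m}{4}$ ($V{\left(m \right)} = \left(\frac{3}{4} + \frac{m}{4}\right) \left(-1\right) = - \frac{3}{4} - \frac{m}{4}$)
$24 \left(V{\left(\frac{1}{-3} \right)} + 35\right) = 24 \left(\left(- \frac{3}{4} - \frac{1}{4 \left(-3\right)}\right) + 35\right) = 24 \left(\left(- \frac{3}{4} - - \frac{1}{12}\right) + 35\right) = 24 \left(\left(- \frac{3}{4} + \frac{1}{12}\right) + 35\right) = 24 \left(- \frac{2}{3} + 35\right) = 24 \cdot \frac{103}{3} = 824$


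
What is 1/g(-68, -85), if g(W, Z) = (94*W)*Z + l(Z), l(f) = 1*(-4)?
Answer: 1/543316 ≈ 1.8405e-6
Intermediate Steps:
l(f) = -4
g(W, Z) = -4 + 94*W*Z (g(W, Z) = (94*W)*Z - 4 = 94*W*Z - 4 = -4 + 94*W*Z)
1/g(-68, -85) = 1/(-4 + 94*(-68)*(-85)) = 1/(-4 + 543320) = 1/543316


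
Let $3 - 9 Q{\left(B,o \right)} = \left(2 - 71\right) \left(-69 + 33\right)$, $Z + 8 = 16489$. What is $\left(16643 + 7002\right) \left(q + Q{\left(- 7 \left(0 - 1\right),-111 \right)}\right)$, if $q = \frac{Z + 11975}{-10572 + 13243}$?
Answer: $- \frac{50211316105}{8013} \approx -6.2662 \cdot 10^{6}$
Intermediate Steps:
$Z = 16481$ ($Z = -8 + 16489 = 16481$)
$Q{\left(B,o \right)} = - \frac{827}{3}$ ($Q{\left(B,o \right)} = \frac{1}{3} - \frac{\left(2 - 71\right) \left(-69 + 33\right)}{9} = \frac{1}{3} - \frac{\left(-69\right) \left(-36\right)}{9} = \frac{1}{3} - 276 = - \frac{827}{3}$)
$q = \frac{28456}{2671}$ ($q = \frac{16481 + 11975}{-10572 + 13243} = \frac{28456}{2671} \approx 10.654$)
$\left(16643 + 7002\right) \left(q + Q{\left(- 7 \left(0 - 1\right),-111 \right)}\right) = \left(16643 + 7002\right) \left(\frac{28456}{2671} - \frac{827}{3}\right) = 23645 \left(- \frac{2123549}{8013}\right) = - \frac{50211316105}{8013}$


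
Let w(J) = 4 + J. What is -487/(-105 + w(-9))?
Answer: 487/110 ≈ 4.4273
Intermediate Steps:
-487/(-105 + w(-9)) = -487/(-105 + (4 - 9)) = -487/(-105 - 5) = -487/(-110) = -1/110*(-487) = 487/110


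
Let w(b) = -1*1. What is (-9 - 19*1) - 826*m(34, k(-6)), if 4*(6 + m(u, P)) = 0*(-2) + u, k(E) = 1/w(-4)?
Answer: -2093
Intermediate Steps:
w(b) = -1
k(E) = -1 (k(E) = 1/(-1) = -1)
m(u, P) = -6 + u/4 (m(u, P) = -6 + (0*(-2) + u)/4 = -6 + (0 + u)/4 = -6 + u/4)
(-9 - 19*1) - 826*m(34, k(-6)) = (-9 - 19*1) - 826*(-6 + (¼)*34) = (-9 - 19) - 826*(-6 + 17/2) = -28 - 826*5/2 = -28 - 2065 = -2093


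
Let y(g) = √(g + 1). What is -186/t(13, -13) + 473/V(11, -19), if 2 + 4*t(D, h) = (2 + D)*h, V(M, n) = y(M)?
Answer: 744/197 + 473*√3/6 ≈ 140.32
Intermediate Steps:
y(g) = √(1 + g)
V(M, n) = √(1 + M)
t(D, h) = -½ + h*(2 + D)/4 (t(D, h) = -½ + ((2 + D)*h)/4 = -½ + (h*(2 + D))/4 = -½ + h*(2 + D)/4)
-186/t(13, -13) + 473/V(11, -19) = -186/(-½ + (½)*(-13) + (¼)*13*(-13)) + 473/(√(1 + 11)) = -186/(-½ - 13/2 - 169/4) + 473/(√12) = -186/(-197/4) + 473/((2*√3)) = -186*(-4/197) + 473*(√3/6) = 744/197 + 473*√3/6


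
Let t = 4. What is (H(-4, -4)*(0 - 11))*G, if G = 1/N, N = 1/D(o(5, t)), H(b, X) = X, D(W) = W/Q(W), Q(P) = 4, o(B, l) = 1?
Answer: 11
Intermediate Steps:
D(W) = W/4
N = 4 (N = 1/((1/4)*1) = 1/(1/4) = 4)
G = 1/4 ≈ 0.25000
(H(-4, -4)*(0 - 11))*G = -4*(0 - 11)*(1/4) = -4*(-11)*(1/4) = 44*(1/4) = 11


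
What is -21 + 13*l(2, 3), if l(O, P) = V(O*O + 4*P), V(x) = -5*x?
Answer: -1061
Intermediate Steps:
l(O, P) = -20*P - 5*O² (l(O, P) = -5*(O*O + 4*P) = -5*(O² + 4*P) = -20*P - 5*O²)
-21 + 13*l(2, 3) = -21 + 13*(-20*3 - 5*2²) = -21 + 13*(-60 - 5*4) = -21 + 13*(-60 - 20) = -21 + 13*(-80) = -21 - 1040 = -1061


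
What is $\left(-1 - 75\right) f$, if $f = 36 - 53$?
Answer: $1292$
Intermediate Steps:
$f = -17$ ($f = 36 - 53 = -17$)
$\left(-1 - 75\right) f = \left(-1 - 75\right) \left(-17\right) = \left(-76\right) \left(-17\right) = 1292$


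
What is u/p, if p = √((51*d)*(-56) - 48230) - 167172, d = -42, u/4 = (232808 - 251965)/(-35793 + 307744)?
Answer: 6405028008/3800026510288381 + 38314*√71722/3800026510288381 ≈ 1.6882e-6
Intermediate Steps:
u = -76628/271951 (u = 4*((232808 - 251965)/(-35793 + 307744)) = 4*(-19157/271951) = -76628/271951 ≈ -0.28177)
p = -167172 + √71722 (p = √((51*(-42))*(-56) - 48230) - 167172 = √(-2142*(-56) - 48230) - 167172 = √(119952 - 48230) - 167172 = √71722 - 167172 = -167172 + √71722 ≈ -1.6690e+5)
u/p = -76628/(271951*(-167172 + √71722))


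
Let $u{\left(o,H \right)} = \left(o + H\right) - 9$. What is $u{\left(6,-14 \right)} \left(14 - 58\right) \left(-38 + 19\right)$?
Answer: $-14212$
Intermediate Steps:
$u{\left(o,H \right)} = -9 + H + o$ ($u{\left(o,H \right)} = \left(H + o\right) - 9 = -9 + H + o$)
$u{\left(6,-14 \right)} \left(14 - 58\right) \left(-38 + 19\right) = \left(-9 - 14 + 6\right) \left(14 - 58\right) \left(-38 + 19\right) = - 17 \left(\left(-44\right) \left(-19\right)\right) = \left(-17\right) 836 = -14212$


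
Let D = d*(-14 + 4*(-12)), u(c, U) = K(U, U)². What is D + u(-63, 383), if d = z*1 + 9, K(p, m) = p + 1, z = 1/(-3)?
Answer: 440756/3 ≈ 1.4692e+5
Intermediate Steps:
z = -⅓ (z = 1*(-⅓) = -⅓ ≈ -0.33333)
K(p, m) = 1 + p
d = 26/3 (d = -⅓*1 + 9 = -⅓ + 9 = 26/3 ≈ 8.6667)
u(c, U) = (1 + U)²
D = -1612/3 (D = 26*(-14 + 4*(-12))/3 = 26*(-14 - 48)/3 = (26/3)*(-62) = -1612/3 ≈ -537.33)
D + u(-63, 383) = -1612/3 + (1 + 383)² = -1612/3 + 384² = -1612/3 + 147456 = 440756/3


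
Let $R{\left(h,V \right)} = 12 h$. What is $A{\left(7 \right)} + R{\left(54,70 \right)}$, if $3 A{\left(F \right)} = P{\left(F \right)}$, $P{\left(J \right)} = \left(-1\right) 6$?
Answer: $646$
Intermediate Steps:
$P{\left(J \right)} = -6$
$A{\left(F \right)} = -2$ ($A{\left(F \right)} = \frac{1}{3} \left(-6\right) = -2$)
$A{\left(7 \right)} + R{\left(54,70 \right)} = -2 + 12 \cdot 54 = -2 + 648 = 646$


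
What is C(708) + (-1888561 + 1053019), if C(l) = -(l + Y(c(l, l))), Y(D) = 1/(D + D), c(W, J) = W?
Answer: -1184130001/1416 ≈ -8.3625e+5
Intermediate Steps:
Y(D) = 1/(2*D)
C(l) = -l - 1/(2*l) (C(l) = -(l + 1/(2*l)) = -l - 1/(2*l))
C(708) + (-1888561 + 1053019) = (-1*708 - 1/2/708) + (-1888561 + 1053019) = (-708 - 1/2*1/708) - 835542 = (-708 - 1/1416) - 835542 = -1002529/1416 - 835542 = -1184130001/1416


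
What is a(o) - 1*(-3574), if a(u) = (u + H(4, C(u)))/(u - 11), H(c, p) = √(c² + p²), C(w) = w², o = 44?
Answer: 10726/3 + 4*√234257/33 ≈ 3634.0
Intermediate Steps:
a(u) = (u + √(16 + u⁴))/(-11 + u) (a(u) = (u + √(4² + (u²)²))/(u - 11) = (u + √(16 + u⁴))/(-11 + u))
a(o) - 1*(-3574) = (44 + √(16 + 44⁴))/(-11 + 44) - 1*(-3574) = (44 + √(16 + 3748096))/33 + 3574 = (44 + √3748112)/33 + 3574 = (44 + 4*√234257)/33 + 3574 = (4/3 + 4*√234257/33) + 3574 = 10726/3 + 4*√234257/33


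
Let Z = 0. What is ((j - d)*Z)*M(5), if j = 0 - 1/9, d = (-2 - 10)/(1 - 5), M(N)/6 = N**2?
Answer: 0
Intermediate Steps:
M(N) = 6*N**2
d = 3 (d = -12/(-4) = -12*(-1/4) = 3)
j = -1/9 (j = 0 - 1/9 = -1/9 ≈ -0.11111)
((j - d)*Z)*M(5) = ((-1/9 - 1*3)*0)*(6*5**2) = ((-1/9 - 3)*0)*(6*25) = -28/9*0*150 = 0*150 = 0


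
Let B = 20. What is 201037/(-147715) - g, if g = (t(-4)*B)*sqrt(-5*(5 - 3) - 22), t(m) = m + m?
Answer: -201037/147715 + 640*I*sqrt(2) ≈ -1.361 + 905.1*I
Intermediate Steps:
t(m) = 2*m
g = -640*I*sqrt(2) (g = ((2*(-4))*20)*sqrt(-5*(5 - 3) - 22) = (-8*20)*sqrt(-5*2 - 22) = -160*sqrt(-10 - 22) = -640*I*sqrt(2) ≈ -905.1*I)
201037/(-147715) - g = 201037/(-147715) - (-640)*I*sqrt(2) = 201037*(-1/147715) + 640*I*sqrt(2) = -201037/147715 + 640*I*sqrt(2)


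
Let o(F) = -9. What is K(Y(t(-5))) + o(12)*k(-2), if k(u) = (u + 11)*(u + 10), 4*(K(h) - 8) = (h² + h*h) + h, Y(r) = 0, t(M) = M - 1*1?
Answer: -640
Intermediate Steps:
t(M) = -1 + M (t(M) = M - 1 = -1 + M)
K(h) = 8 + h²/2 + h/4 (K(h) = 8 + ((h² + h*h) + h)/4 = 8 + ((h² + h²) + h)/4 = 8 + (2*h² + h)/4 = 8 + (h + 2*h²)/4 = 8 + (h²/2 + h/4) = 8 + h²/2 + h/4)
k(u) = (10 + u)*(11 + u) (k(u) = (11 + u)*(10 + u) = (10 + u)*(11 + u))
K(Y(t(-5))) + o(12)*k(-2) = (8 + (½)*0² + (¼)*0) - 9*(110 + (-2)² + 21*(-2)) = (8 + (½)*0 + 0) - 9*(110 + 4 - 42) = (8 + 0 + 0) - 9*72 = 8 - 648 = -640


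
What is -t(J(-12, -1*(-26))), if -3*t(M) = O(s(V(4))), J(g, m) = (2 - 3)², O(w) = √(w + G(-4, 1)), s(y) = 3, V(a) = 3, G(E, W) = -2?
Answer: ⅓ ≈ 0.33333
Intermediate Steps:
O(w) = √(-2 + w) (O(w) = √(w - 2) = √(-2 + w))
J(g, m) = 1 (J(g, m) = (-1)² = 1)
t(M) = -⅓ (t(M) = -√(-2 + 3)/3 = -√1/3 = -⅓*1 = -⅓)
-t(J(-12, -1*(-26))) = -1*(-⅓) = ⅓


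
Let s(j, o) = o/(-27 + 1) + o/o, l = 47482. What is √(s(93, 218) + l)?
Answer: √8023210/13 ≈ 217.89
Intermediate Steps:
s(j, o) = 1 - o/26 (s(j, o) = o/(-26) + 1 = o*(-1/26) + 1 = -o/26 + 1 = 1 - o/26)
√(s(93, 218) + l) = √((1 - 1/26*218) + 47482) = √((1 - 109/13) + 47482) = √(-96/13 + 47482) = √(617170/13) = √8023210/13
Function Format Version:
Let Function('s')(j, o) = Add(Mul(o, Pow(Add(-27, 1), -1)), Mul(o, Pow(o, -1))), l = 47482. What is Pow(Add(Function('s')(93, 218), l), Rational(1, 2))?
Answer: Mul(Rational(1, 13), Pow(8023210, Rational(1, 2))) ≈ 217.89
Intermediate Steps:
Function('s')(j, o) = Add(1, Mul(Rational(-1, 26), o)) (Function('s')(j, o) = Add(Mul(o, Pow(-26, -1)), 1) = Add(Mul(o, Rational(-1, 26)), 1) = Add(Mul(Rational(-1, 26), o), 1) = Add(1, Mul(Rational(-1, 26), o)))
Pow(Add(Function('s')(93, 218), l), Rational(1, 2)) = Pow(Add(Add(1, Mul(Rational(-1, 26), 218)), 47482), Rational(1, 2)) = Pow(Add(Add(1, Rational(-109, 13)), 47482), Rational(1, 2)) = Pow(Add(Rational(-96, 13), 47482), Rational(1, 2)) = Pow(Rational(617170, 13), Rational(1, 2)) = Mul(Rational(1, 13), Pow(8023210, Rational(1, 2)))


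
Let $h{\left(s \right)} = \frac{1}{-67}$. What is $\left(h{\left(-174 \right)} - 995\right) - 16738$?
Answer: $- \frac{1188112}{67} \approx -17733.0$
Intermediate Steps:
$h{\left(s \right)} = - \frac{1}{67}$
$\left(h{\left(-174 \right)} - 995\right) - 16738 = \left(- \frac{1}{67} - 995\right) - 16738 = - \frac{66666}{67} - 16738 = - \frac{1188112}{67}$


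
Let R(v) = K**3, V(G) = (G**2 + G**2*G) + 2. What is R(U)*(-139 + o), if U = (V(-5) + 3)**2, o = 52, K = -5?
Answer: 10875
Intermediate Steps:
V(G) = 2 + G**2 + G**3 (V(G) = (G**2 + G**3) + 2 = 2 + G**2 + G**3)
U = 9025 (U = ((2 + (-5)**2 + (-5)**3) + 3)**2 = ((2 + 25 - 125) + 3)**2 = (-98 + 3)**2 = (-95)**2 = 9025)
R(v) = -125 (R(v) = (-5)**3 = -125)
R(U)*(-139 + o) = -125*(-139 + 52) = -125*(-87) = 10875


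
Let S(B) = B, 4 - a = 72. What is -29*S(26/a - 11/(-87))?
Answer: 757/102 ≈ 7.4216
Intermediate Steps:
a = -68 (a = 4 - 1*72 = 4 - 72 = -68)
-29*S(26/a - 11/(-87)) = -29*(26/(-68) - 11/(-87)) = -29*(26*(-1/68) - 11*(-1/87)) = -29*(-13/34 + 11/87) = -29*(-757/2958) = 757/102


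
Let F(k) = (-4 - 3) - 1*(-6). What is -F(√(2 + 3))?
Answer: 1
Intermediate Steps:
F(k) = -1 (F(k) = -7 + 6 = -1)
-F(√(2 + 3)) = -1*(-1) = 1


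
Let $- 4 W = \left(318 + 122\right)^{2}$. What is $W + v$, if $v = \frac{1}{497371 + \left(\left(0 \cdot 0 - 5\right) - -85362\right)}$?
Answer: $- \frac{28204035199}{582728} \approx -48400.0$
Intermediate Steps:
$W = -48400$ ($W = - \frac{\left(318 + 122\right)^{2}}{4} = - \frac{440^{2}}{4} = \left(- \frac{1}{4}\right) 193600 = -48400$)
$v = \frac{1}{582728}$ ($v = \frac{1}{497371 + \left(\left(0 - 5\right) + 85362\right)} = \frac{1}{497371 + \left(-5 + 85362\right)} = \frac{1}{497371 + 85357} = \frac{1}{582728} \approx 1.7161 \cdot 10^{-6}$)
$W + v = -48400 + \frac{1}{582728} = - \frac{28204035199}{582728}$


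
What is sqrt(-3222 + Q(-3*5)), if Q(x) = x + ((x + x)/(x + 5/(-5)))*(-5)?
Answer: I*sqrt(51942)/4 ≈ 56.977*I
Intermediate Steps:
Q(x) = x - 10*x/(-1 + x) (Q(x) = x + ((2*x)/(x + 5*(-1/5)))*(-5) = x + ((2*x)/(x - 1))*(-5) = x + ((2*x)/(-1 + x))*(-5) = x + (2*x/(-1 + x))*(-5) = x - 10*x/(-1 + x))
sqrt(-3222 + Q(-3*5)) = sqrt(-3222 + (-3*5)*(-11 - 3*5)/(-1 - 3*5)) = sqrt(-3222 - 15*(-11 - 15)/(-1 - 15)) = sqrt(-3222 - 15*(-26)/(-16)) = sqrt(-3222 - 15*(-1/16)*(-26)) = sqrt(-3222 - 195/8) = sqrt(-25971/8) = I*sqrt(51942)/4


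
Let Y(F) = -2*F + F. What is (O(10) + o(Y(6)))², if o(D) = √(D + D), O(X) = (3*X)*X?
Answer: 89988 + 1200*I*√3 ≈ 89988.0 + 2078.5*I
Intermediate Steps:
Y(F) = -F
O(X) = 3*X²
o(D) = √2*√D (o(D) = √(2*D) = √2*√D)
(O(10) + o(Y(6)))² = (3*10² + √2*√(-1*6))² = (3*100 + √2*√(-6))² = (300 + √2*(I*√6))² = (300 + 2*I*√3)²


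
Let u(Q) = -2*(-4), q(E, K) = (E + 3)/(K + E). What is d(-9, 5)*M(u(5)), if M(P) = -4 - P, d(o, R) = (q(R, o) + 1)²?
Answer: -12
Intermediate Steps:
q(E, K) = (3 + E)/(E + K)
d(o, R) = (1 + (3 + R)/(R + o))² (d(o, R) = ((3 + R)/(R + o) + 1)² = (1 + (3 + R)/(R + o))²)
u(Q) = 8
d(-9, 5)*M(u(5)) = ((3 - 9 + 2*5)²/(5 - 9)²)*(-4 - 1*8) = ((3 - 9 + 10)²/(-4)²)*(-4 - 8) = ((1/16)*4²)*(-12) = ((1/16)*16)*(-12) = 1*(-12) = -12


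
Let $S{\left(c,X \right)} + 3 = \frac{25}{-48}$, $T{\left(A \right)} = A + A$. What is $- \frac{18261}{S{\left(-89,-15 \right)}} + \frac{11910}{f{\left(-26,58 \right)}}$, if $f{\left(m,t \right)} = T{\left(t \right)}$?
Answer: $\frac{51845019}{9802} \approx 5289.2$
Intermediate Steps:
$T{\left(A \right)} = 2 A$
$f{\left(m,t \right)} = 2 t$
$S{\left(c,X \right)} = - \frac{169}{48}$ ($S{\left(c,X \right)} = -3 + \frac{25}{-48} = -3 + 25 \left(- \frac{1}{48}\right) = -3 - \frac{25}{48} = - \frac{169}{48}$)
$- \frac{18261}{S{\left(-89,-15 \right)}} + \frac{11910}{f{\left(-26,58 \right)}} = - \frac{18261}{- \frac{169}{48}} + \frac{11910}{2 \cdot 58} = \left(-18261\right) \left(- \frac{48}{169}\right) + \frac{11910}{116} = \frac{876528}{169} + 11910 \cdot \frac{1}{116} = \frac{876528}{169} + \frac{5955}{58} = \frac{51845019}{9802}$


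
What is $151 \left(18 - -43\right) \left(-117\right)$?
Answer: $-1077687$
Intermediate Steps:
$151 \left(18 - -43\right) \left(-117\right) = 151 \left(18 + 43\right) \left(-117\right) = 151 \cdot 61 \left(-117\right) = 9211 \left(-117\right) = -1077687$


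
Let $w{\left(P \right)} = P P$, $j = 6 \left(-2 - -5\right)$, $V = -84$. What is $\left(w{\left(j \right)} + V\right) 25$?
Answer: $6000$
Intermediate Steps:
$j = 18$ ($j = 6 \left(-2 + 5\right) = 6 \cdot 3 = 18$)
$w{\left(P \right)} = P^{2}$
$\left(w{\left(j \right)} + V\right) 25 = \left(18^{2} - 84\right) 25 = \left(324 - 84\right) 25 = 240 \cdot 25 = 6000$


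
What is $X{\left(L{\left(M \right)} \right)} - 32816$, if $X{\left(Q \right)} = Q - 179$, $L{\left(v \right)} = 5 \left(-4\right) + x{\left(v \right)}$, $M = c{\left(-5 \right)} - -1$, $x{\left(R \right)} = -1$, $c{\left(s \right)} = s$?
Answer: $-33016$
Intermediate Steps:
$M = -4$ ($M = -5 - -1 = -5 + 1 = -4$)
$L{\left(v \right)} = -21$ ($L{\left(v \right)} = 5 \left(-4\right) - 1 = -20 - 1 = -21$)
$X{\left(Q \right)} = -179 + Q$
$X{\left(L{\left(M \right)} \right)} - 32816 = \left(-179 - 21\right) - 32816 = -200 - 32816 = -33016$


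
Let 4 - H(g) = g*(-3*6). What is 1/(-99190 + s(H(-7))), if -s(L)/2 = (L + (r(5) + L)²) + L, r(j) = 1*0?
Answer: -1/128470 ≈ -7.7839e-6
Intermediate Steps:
r(j) = 0
H(g) = 4 + 18*g (H(g) = 4 - g*(-3*6) = 4 - g*(-18) = 4 - (-18)*g = 4 + 18*g)
s(L) = -4*L - 2*L² (s(L) = -2*((L + (0 + L)²) + L) = -2*((L + L²) + L) = -2*(L² + 2*L) = -4*L - 2*L²)
1/(-99190 + s(H(-7))) = 1/(-99190 + 2*(4 + 18*(-7))*(-2 - (4 + 18*(-7)))) = 1/(-99190 + 2*(4 - 126)*(-2 - (4 - 126))) = 1/(-99190 + 2*(-122)*(-2 - 1*(-122))) = 1/(-99190 + 2*(-122)*(-2 + 122)) = 1/(-99190 + 2*(-122)*120) = 1/(-99190 - 29280) = 1/(-128470) = -1/128470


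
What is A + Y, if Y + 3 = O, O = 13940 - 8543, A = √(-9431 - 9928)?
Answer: 5394 + 9*I*√239 ≈ 5394.0 + 139.14*I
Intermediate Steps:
A = 9*I*√239 (A = √(-19359) = 9*I*√239 ≈ 139.14*I)
O = 5397
Y = 5394 (Y = -3 + 5397 = 5394)
A + Y = 9*I*√239 + 5394 = 5394 + 9*I*√239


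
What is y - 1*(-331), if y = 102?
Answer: 433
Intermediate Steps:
y - 1*(-331) = 102 - 1*(-331) = 102 + 331 = 433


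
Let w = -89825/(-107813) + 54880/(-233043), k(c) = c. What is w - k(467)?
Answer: -11718389025818/25125064959 ≈ -466.40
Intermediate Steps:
w = 15016310035/25125064959 (w = -89825*(-1/107813) + 54880*(-1/233043) = 89825/107813 - 54880/233043 = 15016310035/25125064959 ≈ 0.59766)
w - k(467) = 15016310035/25125064959 - 1*467 = 15016310035/25125064959 - 467 = -11718389025818/25125064959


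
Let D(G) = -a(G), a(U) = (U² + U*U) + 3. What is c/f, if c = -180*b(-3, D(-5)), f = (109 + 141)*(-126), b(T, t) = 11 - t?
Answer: 64/175 ≈ 0.36571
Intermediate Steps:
a(U) = 3 + 2*U² (a(U) = (U² + U²) + 3 = 2*U² + 3 = 3 + 2*U²)
D(G) = -3 - 2*G² (D(G) = -(3 + 2*G²) = -3 - 2*G²)
f = -31500 (f = 250*(-126) = -31500)
c = -11520 (c = -180*(11 - (-3 - 2*(-5)²)) = -180*(11 - (-3 - 2*25)) = -180*(11 - (-3 - 50)) = -180*(11 - 1*(-53)) = -180*(11 + 53) = -180*64 = -11520)
c/f = -11520/(-31500) = -11520*(-1/31500) = 64/175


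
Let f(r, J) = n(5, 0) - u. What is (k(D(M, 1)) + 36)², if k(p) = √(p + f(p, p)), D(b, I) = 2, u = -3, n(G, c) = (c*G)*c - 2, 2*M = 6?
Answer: (36 + √3)² ≈ 1423.7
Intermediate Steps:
M = 3 (M = (½)*6 = 3)
n(G, c) = -2 + G*c² (n(G, c) = (G*c)*c - 2 = G*c² - 2 = -2 + G*c²)
f(r, J) = 1 (f(r, J) = (-2 + 5*0²) - 1*(-3) = (-2 + 5*0) + 3 = (-2 + 0) + 3 = -2 + 3 = 1)
k(p) = √(1 + p) (k(p) = √(p + 1) = √(1 + p))
(k(D(M, 1)) + 36)² = (√(1 + 2) + 36)² = (√3 + 36)² = (36 + √3)²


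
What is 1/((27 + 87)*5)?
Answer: 1/570 ≈ 0.0017544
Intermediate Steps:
1/((27 + 87)*5) = 1/(114*5) = 1/570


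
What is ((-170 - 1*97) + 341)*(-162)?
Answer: -11988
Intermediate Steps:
((-170 - 1*97) + 341)*(-162) = ((-170 - 97) + 341)*(-162) = (-267 + 341)*(-162) = 74*(-162) = -11988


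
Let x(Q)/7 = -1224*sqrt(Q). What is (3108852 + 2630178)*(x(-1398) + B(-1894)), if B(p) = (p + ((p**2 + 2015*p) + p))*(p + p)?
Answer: 5064464735185680 - 49172009040*I*sqrt(1398) ≈ 5.0645e+15 - 1.8385e+12*I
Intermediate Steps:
x(Q) = -8568*sqrt(Q) (x(Q) = 7*(-1224*sqrt(Q)) = -8568*sqrt(Q))
B(p) = 2*p*(p**2 + 2017*p) (B(p) = (p + (p**2 + 2016*p))*(2*p) = (p**2 + 2017*p)*(2*p) = 2*p*(p**2 + 2017*p))
(3108852 + 2630178)*(x(-1398) + B(-1894)) = (3108852 + 2630178)*(-8568*I*sqrt(1398) + 2*(-1894)**2*(2017 - 1894)) = 5739030*(-8568*I*sqrt(1398) + 2*3587236*123) = 5739030*(-8568*I*sqrt(1398) + 882460056) = 5739030*(882460056 - 8568*I*sqrt(1398)) = 5064464735185680 - 49172009040*I*sqrt(1398)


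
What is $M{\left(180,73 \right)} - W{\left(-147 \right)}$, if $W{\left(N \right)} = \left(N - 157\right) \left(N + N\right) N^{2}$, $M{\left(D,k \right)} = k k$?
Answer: $-1931320655$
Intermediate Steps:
$M{\left(D,k \right)} = k^{2}$
$W{\left(N \right)} = 2 N^{3} \left(-157 + N\right)$ ($W{\left(N \right)} = \left(-157 + N\right) 2 N N^{2} = 2 N \left(-157 + N\right) N^{2} = 2 N^{3} \left(-157 + N\right)$)
$M{\left(180,73 \right)} - W{\left(-147 \right)} = 73^{2} - 2 \left(-147\right)^{3} \left(-157 - 147\right) = 5329 - 2 \left(-3176523\right) \left(-304\right) = 5329 - 1931325984 = -1931320655$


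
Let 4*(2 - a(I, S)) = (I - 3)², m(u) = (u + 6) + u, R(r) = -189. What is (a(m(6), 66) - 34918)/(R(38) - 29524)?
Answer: 139889/118852 ≈ 1.1770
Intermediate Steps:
m(u) = 6 + 2*u (m(u) = (6 + u) + u = 6 + 2*u)
a(I, S) = 2 - (-3 + I)²/4 (a(I, S) = 2 - (I - 3)²/4 = 2 - (-3 + I)²/4)
(a(m(6), 66) - 34918)/(R(38) - 29524) = ((2 - (-3 + (6 + 2*6))²/4) - 34918)/(-189 - 29524) = ((2 - (-3 + (6 + 12))²/4) - 34918)/(-29713) = ((2 - (-3 + 18)²/4) - 34918)*(-1/29713) = ((2 - ¼*15²) - 34918)*(-1/29713) = ((2 - ¼*225) - 34918)*(-1/29713) = ((2 - 225/4) - 34918)*(-1/29713) = (-217/4 - 34918)*(-1/29713) = -139889/4*(-1/29713) = 139889/118852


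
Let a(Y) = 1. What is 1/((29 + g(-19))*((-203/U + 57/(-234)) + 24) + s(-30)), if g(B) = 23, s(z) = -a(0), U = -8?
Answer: 6/15323 ≈ 0.00039157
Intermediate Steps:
s(z) = -1 (s(z) = -1*1 = -1)
1/((29 + g(-19))*((-203/U + 57/(-234)) + 24) + s(-30)) = 1/((29 + 23)*((-203/(-8) + 57/(-234)) + 24) - 1) = 1/(52*((-203*(-⅛) + 57*(-1/234)) + 24) - 1) = 1/(52*((203/8 - 19/78) + 24) - 1) = 1/(52*(7841/312 + 24) - 1) = 1/(52*(15329/312) - 1) = 1/(15329/6 - 1) = 1/(15323/6) = 6/15323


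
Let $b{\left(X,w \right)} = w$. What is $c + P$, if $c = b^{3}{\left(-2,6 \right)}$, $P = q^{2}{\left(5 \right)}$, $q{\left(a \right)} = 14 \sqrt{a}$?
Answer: $1196$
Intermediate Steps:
$P = 980$ ($P = \left(14 \sqrt{5}\right)^{2} = 980$)
$c = 216$ ($c = 6^{3} = 216$)
$c + P = 216 + 980 = 1196$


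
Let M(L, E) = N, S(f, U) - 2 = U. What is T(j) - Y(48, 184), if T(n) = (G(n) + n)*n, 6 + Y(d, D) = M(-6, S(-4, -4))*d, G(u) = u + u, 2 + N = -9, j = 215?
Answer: 139209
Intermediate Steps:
S(f, U) = 2 + U
N = -11 (N = -2 - 9 = -11)
M(L, E) = -11
G(u) = 2*u
Y(d, D) = -6 - 11*d
T(n) = 3*n**2 (T(n) = (2*n + n)*n = (3*n)*n = 3*n**2)
T(j) - Y(48, 184) = 3*215**2 - (-6 - 11*48) = 3*46225 - (-6 - 528) = 138675 - 1*(-534) = 138675 + 534 = 139209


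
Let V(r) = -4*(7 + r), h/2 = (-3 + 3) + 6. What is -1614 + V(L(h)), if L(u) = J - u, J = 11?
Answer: -1638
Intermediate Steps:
h = 12 (h = 2*((-3 + 3) + 6) = 2*(0 + 6) = 2*6 = 12)
L(u) = 11 - u
V(r) = -28 - 4*r
-1614 + V(L(h)) = -1614 + (-28 - 4*(11 - 1*12)) = -1614 + (-28 - 4*(11 - 12)) = -1614 + (-28 - 4*(-1)) = -1614 + (-28 + 4) = -1614 - 24 = -1638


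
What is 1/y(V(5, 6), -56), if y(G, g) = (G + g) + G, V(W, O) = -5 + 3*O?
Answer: -1/30 ≈ -0.033333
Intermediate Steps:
y(G, g) = g + 2*G
1/y(V(5, 6), -56) = 1/(-56 + 2*(-5 + 3*6)) = 1/(-56 + 2*(-5 + 18)) = 1/(-56 + 2*13) = 1/(-56 + 26) = 1/(-30) = -1/30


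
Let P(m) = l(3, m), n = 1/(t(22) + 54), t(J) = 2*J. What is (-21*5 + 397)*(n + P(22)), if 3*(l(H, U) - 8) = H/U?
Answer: 1267864/539 ≈ 2352.3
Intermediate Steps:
n = 1/98 (n = 1/(2*22 + 54) = 1/(44 + 54) = 1/98 ≈ 0.010204)
l(H, U) = 8 + H/(3*U) (l(H, U) = 8 + (H/U)/3 = 8 + H/(3*U))
P(m) = 8 + 1/m (P(m) = 8 + (1/3)*3/m = 8 + 1/m)
(-21*5 + 397)*(n + P(22)) = (-21*5 + 397)*(1/98 + (8 + 1/22)) = (-105 + 397)*(1/98 + (8 + 1/22)) = 292*(1/98 + 177/22) = 292*(4342/539) = 1267864/539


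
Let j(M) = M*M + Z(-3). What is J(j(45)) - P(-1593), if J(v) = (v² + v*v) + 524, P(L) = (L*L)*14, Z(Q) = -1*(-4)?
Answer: -27292880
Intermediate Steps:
Z(Q) = 4
P(L) = 14*L² (P(L) = L²*14 = 14*L²)
j(M) = 4 + M² (j(M) = M*M + 4 = M² + 4 = 4 + M²)
J(v) = 524 + 2*v² (J(v) = (v² + v²) + 524 = 2*v² + 524 = 524 + 2*v²)
J(j(45)) - P(-1593) = (524 + 2*(4 + 45²)²) - 14*(-1593)² = (524 + 2*(4 + 2025)²) - 14*2537649 = (524 + 2*2029²) - 1*35527086 = (524 + 2*4116841) - 35527086 = (524 + 8233682) - 35527086 = 8234206 - 35527086 = -27292880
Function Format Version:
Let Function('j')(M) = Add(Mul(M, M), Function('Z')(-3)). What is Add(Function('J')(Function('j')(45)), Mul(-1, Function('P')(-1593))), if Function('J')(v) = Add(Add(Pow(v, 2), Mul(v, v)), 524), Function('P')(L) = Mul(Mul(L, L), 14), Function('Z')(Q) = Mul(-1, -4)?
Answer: -27292880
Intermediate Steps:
Function('Z')(Q) = 4
Function('P')(L) = Mul(14, Pow(L, 2)) (Function('P')(L) = Mul(Pow(L, 2), 14) = Mul(14, Pow(L, 2)))
Function('j')(M) = Add(4, Pow(M, 2)) (Function('j')(M) = Add(Mul(M, M), 4) = Add(Pow(M, 2), 4) = Add(4, Pow(M, 2)))
Function('J')(v) = Add(524, Mul(2, Pow(v, 2))) (Function('J')(v) = Add(Add(Pow(v, 2), Pow(v, 2)), 524) = Add(Mul(2, Pow(v, 2)), 524) = Add(524, Mul(2, Pow(v, 2))))
Add(Function('J')(Function('j')(45)), Mul(-1, Function('P')(-1593))) = Add(Add(524, Mul(2, Pow(Add(4, Pow(45, 2)), 2))), Mul(-1, Mul(14, Pow(-1593, 2)))) = Add(Add(524, Mul(2, Pow(Add(4, 2025), 2))), Mul(-1, Mul(14, 2537649))) = Add(Add(524, Mul(2, Pow(2029, 2))), Mul(-1, 35527086)) = Add(Add(524, Mul(2, 4116841)), -35527086) = Add(Add(524, 8233682), -35527086) = Add(8234206, -35527086) = -27292880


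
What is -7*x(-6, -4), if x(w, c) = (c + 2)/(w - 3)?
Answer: -14/9 ≈ -1.5556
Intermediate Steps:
x(w, c) = (2 + c)/(-3 + w)
-7*x(-6, -4) = -7*(2 - 4)/(-3 - 6) = -7*(-2)/(-9) = -(-7)*(-2)/9 = -7*2/9 = -14/9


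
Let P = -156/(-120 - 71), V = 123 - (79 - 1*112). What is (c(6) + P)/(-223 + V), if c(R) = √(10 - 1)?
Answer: -729/12797 ≈ -0.056966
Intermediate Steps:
V = 156 (V = 123 - (79 - 112) = 123 - 1*(-33) = 123 + 33 = 156)
c(R) = 3 (c(R) = √9 = 3)
P = 156/191 (P = -156/(-191) = -156*(-1/191) = 156/191 ≈ 0.81675)
(c(6) + P)/(-223 + V) = (3 + 156/191)/(-223 + 156) = (729/191)/(-67) = (729/191)*(-1/67) = -729/12797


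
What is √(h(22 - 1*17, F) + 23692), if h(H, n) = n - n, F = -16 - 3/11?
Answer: 2*√5923 ≈ 153.92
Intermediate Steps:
F = -179/11 (F = -16 - 3/11 = -179/11 ≈ -16.273)
h(H, n) = 0
√(h(22 - 1*17, F) + 23692) = √(0 + 23692) = √23692 = 2*√5923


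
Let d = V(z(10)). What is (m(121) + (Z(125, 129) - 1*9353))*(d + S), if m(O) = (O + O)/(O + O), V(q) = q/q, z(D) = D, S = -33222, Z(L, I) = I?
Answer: 306397283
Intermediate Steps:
V(q) = 1
m(O) = 1 (m(O) = (2*O)/((2*O)) = (2*O)*(1/(2*O)) = 1)
d = 1
(m(121) + (Z(125, 129) - 1*9353))*(d + S) = (1 + (129 - 1*9353))*(1 - 33222) = (1 + (129 - 9353))*(-33221) = (1 - 9224)*(-33221) = -9223*(-33221) = 306397283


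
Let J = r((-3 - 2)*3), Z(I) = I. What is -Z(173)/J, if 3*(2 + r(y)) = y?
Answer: 173/7 ≈ 24.714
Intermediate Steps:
r(y) = -2 + y/3
J = -7 (J = -2 + ((-3 - 2)*3)/3 = -2 + (-5*3)/3 = -2 + (1/3)*(-15) = -2 - 5 = -7)
-Z(173)/J = -173/(-7) = -173*(-1)/7 = -1*(-173/7) = 173/7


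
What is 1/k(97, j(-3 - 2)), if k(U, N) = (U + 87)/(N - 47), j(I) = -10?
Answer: -57/184 ≈ -0.30978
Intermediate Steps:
k(U, N) = (87 + U)/(-47 + N)
1/k(97, j(-3 - 2)) = 1/((87 + 97)/(-47 - 10)) = 1/(184/(-57)) = 1/(-1/57*184) = 1/(-184/57) = -57/184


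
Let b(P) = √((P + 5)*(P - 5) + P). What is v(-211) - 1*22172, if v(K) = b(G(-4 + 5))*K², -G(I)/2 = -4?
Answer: -22172 + 44521*√47 ≈ 2.8305e+5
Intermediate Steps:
G(I) = 8 (G(I) = -2*(-4) = 8)
b(P) = √(P + (-5 + P)*(5 + P)) (b(P) = √((5 + P)*(-5 + P) + P) = √((-5 + P)*(5 + P) + P) = √(P + (-5 + P)*(5 + P)))
v(K) = √47*K² (v(K) = √(-25 + 8 + 8²)*K² = √(-25 + 8 + 64)*K² = √47*K²)
v(-211) - 1*22172 = √47*(-211)² - 1*22172 = √47*44521 - 22172 = 44521*√47 - 22172 = -22172 + 44521*√47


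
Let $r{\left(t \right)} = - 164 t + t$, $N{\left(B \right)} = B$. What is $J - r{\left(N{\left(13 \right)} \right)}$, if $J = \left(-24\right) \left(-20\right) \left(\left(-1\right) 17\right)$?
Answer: $-6041$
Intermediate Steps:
$J = -8160$ ($J = 480 \left(-17\right) = -8160$)
$r{\left(t \right)} = - 163 t$
$J - r{\left(N{\left(13 \right)} \right)} = -8160 - \left(-163\right) 13 = -8160 - -2119 = -8160 + 2119 = -6041$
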